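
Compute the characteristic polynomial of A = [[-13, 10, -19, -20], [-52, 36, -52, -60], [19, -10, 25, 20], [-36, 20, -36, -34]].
χ_A(x) = (x - 6)^3(x + 4)

xI - A = [[x + 13, -10, 19, 20], [52, x - 36, 52, 60], [-19, 10, x - 25, -20], [36, -20, 36, x + 34]].

Expanding det(xI - A) along the first row:
det(xI - A) = + (x + 13)·det([[x - 36, 52, 60], [10, x - 25, -20], [-20, 36, x + 34]]) - (-10)·det([[52, 52, 60], [-19, x - 25, -20], [36, 36, x + 34]]) + (19)·det([[52, x - 36, 60], [-19, 10, -20], [36, -20, x + 34]]) - (20)·det([[52, x - 36, 52], [-19, 10, x - 25], [36, -20, 36]]).

Evaluating gives χ_A(x) = x^4 - 14x^3 + 36x^2 + 216x - 864 = (x - 6)^3(x + 4).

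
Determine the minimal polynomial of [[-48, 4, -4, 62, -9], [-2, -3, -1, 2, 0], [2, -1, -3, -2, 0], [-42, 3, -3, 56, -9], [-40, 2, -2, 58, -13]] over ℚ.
m_A(x) = (x - 5)(x + 4)^2

The characteristic polynomial factors as (x - 5)(x + 4)^4. The minimal polynomial is ∏(x - λ)^{k_λ} where k_λ is the size of the largest Jordan block at λ.

For λ = -4: rank(A + 4I) = 2, and the largest Jordan block has size 2 (the smallest k with rank((A + 4I)^k) = rank((A + 4I)^(k+1))).
For λ = 5: rank(A - 5I) = 4, and the largest Jordan block has size 1 (the smallest k with rank((A - 5I)^k) = rank((A - 5I)^(k+1))).

So m_A(x) = (x - 5)(x + 4)^2.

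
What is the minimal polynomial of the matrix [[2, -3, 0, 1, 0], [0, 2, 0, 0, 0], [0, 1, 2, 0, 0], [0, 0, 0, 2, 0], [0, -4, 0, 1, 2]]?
The characteristic polynomial factors as (x - 2)^5. The minimal polynomial is ∏(x - λ)^{k_λ} where k_λ is the size of the largest Jordan block at λ.

For λ = 2: rank(A - 2I) = 2, and the largest Jordan block has size 2 (the smallest k with rank((A - 2I)^k) = rank((A - 2I)^(k+1))).

So m_A(x) = (x - 2)^2.

m_A(x) = (x - 2)^2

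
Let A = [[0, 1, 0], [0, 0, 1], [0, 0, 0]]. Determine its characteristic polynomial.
xI - A = [[x, -1, 0], [0, x, -1], [0, 0, x]].

Expanding det(xI - A) along the first row:
det(xI - A) = + (x)·det([[x, -1], [0, x]]) - (-1)·det([[0, -1], [0, x]]) + (0)·det([[0, x], [0, 0]]).

Evaluating gives χ_A(x) = x^3.

χ_A(x) = x^3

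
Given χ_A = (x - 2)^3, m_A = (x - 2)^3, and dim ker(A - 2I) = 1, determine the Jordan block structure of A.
λ = 2: algebraic multiplicity 3 (exponent in χ_A), largest block size 3 (exponent in m_A), 1 block (geometric multiplicity). This forces block sizes [3].

Jordan blocks: (2, 3)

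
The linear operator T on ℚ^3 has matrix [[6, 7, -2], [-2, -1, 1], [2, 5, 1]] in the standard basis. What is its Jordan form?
J = [[2, 1, 0], [0, 2, 1], [0, 0, 2]]

The characteristic polynomial is det(xI - A) = (x - 2)^3, so the eigenvalues are 2 (algebraic multiplicity 3).

For λ = 2: rank(A - 2I) = 2, rank((A - 2I)^2) = 1, rank((A - 2I)^3) = 0. The eigenspace has dimension 3 - 2 = 1, so there is 1 Jordan block; the rank sequence gives block sizes [3].

Assembling the blocks gives the Jordan form J above.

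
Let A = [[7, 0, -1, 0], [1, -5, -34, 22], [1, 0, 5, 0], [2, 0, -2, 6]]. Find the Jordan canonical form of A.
J = [[-5, 0, 0, 0], [0, 6, 1, 0], [0, 0, 6, 0], [0, 0, 0, 6]]

The characteristic polynomial is det(xI - A) = (x - 6)^3(x + 5), so the eigenvalues are -5 (algebraic multiplicity 1), 6 (algebraic multiplicity 3).

For λ = -5: algebraic multiplicity 1 gives one 1×1 block.

For λ = 6: rank(A - 6I) = 2, rank((A - 6I)^2) = 1. The eigenspace has dimension 4 - 2 = 2, so there are 2 Jordan blocks; the rank sequence gives block sizes [2, 1].

Assembling the blocks gives the Jordan form J above.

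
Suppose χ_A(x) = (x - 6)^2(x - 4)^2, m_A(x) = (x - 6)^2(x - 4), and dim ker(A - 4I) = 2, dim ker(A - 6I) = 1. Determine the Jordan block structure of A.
Jordan blocks: (4, 1), (4, 1), (6, 2)

λ = 4: algebraic multiplicity 2 (exponent in χ_A), largest block size 1 (exponent in m_A), 2 blocks (geometric multiplicity). These force block sizes [1, 1].
λ = 6: algebraic multiplicity 2 (exponent in χ_A), largest block size 2 (exponent in m_A), 1 block (geometric multiplicity). This forces block sizes [2].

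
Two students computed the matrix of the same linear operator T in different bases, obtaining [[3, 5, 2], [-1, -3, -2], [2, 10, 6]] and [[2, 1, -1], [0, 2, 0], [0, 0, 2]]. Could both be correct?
Yes.

Two matrices over a field are similar if and only if they have the same invariant factors.

Both A and B have characteristic polynomial (x - 2)^3 and minimal polynomial (x - 2)^2. Computing further, both have invariant factors x - 2, (x - 2)^2. Hence A and B are similar.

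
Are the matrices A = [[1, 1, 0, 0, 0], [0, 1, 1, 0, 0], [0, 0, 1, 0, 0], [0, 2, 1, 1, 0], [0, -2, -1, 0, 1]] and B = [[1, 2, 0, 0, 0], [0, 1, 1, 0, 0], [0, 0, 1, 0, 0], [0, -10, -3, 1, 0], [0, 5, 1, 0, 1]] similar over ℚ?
Two matrices over a field are similar if and only if they have the same invariant factors.

Both A and B have characteristic polynomial (x - 1)^5 and minimal polynomial (x - 1)^3. Computing further, both have invariant factors x - 1, x - 1, (x - 1)^3. Hence A and B are similar.

Yes.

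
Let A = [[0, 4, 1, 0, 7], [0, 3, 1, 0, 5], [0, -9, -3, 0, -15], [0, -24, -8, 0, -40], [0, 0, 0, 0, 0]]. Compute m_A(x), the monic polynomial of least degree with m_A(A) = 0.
m_A(x) = x^3

The characteristic polynomial factors as x^5. The minimal polynomial is ∏(x - λ)^{k_λ} where k_λ is the size of the largest Jordan block at λ.

For λ = 0: rank(A) = 2, and the largest Jordan block has size 3 (the smallest k with rank(A^k) = rank(A^(k+1))).

So m_A(x) = x^3.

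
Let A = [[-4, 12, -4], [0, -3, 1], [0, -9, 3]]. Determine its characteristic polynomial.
xI - A = [[x + 4, -12, 4], [0, x + 3, -1], [0, 9, x - 3]].

Expanding det(xI - A) along the first row:
det(xI - A) = + (x + 4)·det([[x + 3, -1], [9, x - 3]]) - (-12)·det([[0, -1], [0, x - 3]]) + (4)·det([[0, x + 3], [0, 9]]).

Evaluating gives χ_A(x) = x^3 + 4x^2 = x^2(x + 4).

χ_A(x) = x^2(x + 4)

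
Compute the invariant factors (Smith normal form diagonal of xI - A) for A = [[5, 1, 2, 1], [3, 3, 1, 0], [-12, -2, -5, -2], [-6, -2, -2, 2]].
(x - 2)^3(x + 1)

The Jordan structure of A has elementary divisors (x + 1), (x - 2)^3. Arranging the block sizes at each eigenvalue in decreasing order and taking row products gives the invariant factors.

Invariant factors (smallest first, each dividing the next): (x - 2)^3(x + 1).

Check: the last factor (x - 2)^3(x + 1) is the minimal polynomial, and the product (x - 2)^3(x + 1) is the characteristic polynomial.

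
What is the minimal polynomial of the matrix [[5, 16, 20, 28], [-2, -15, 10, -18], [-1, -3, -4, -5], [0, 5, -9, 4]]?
The characteristic polynomial factors as (x + 1)(x + 3)^3. The minimal polynomial is ∏(x - λ)^{k_λ} where k_λ is the size of the largest Jordan block at λ.

For λ = -3: rank(A + 3I) = 3, and the largest Jordan block has size 3 (the smallest k with rank((A + 3I)^k) = rank((A + 3I)^(k+1))).
For λ = -1: rank(A + I) = 3, and the largest Jordan block has size 1 (the smallest k with rank((A + I)^k) = rank((A + I)^(k+1))).

So m_A(x) = (x + 1)(x + 3)^3.

m_A(x) = (x + 1)(x + 3)^3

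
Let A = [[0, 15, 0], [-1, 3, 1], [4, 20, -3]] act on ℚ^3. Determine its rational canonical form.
The invariant factors of A (the non-unit diagonal entries of the Smith normal form of xI - A over ℚ[x]) are (x + 3)(x^2 - 3x - 5), each dividing the next. The characteristic polynomial is their product, (x + 3)(x^2 - 3x - 5).

The rational canonical form is the block-diagonal matrix of companion matrices C(f_i):
R = [[0, 0, 15], [1, 0, 14], [0, 1, 0]].

Note the characteristic polynomial does not split into linear factors over ℚ, so A has no Jordan form over ℚ; the rational canonical form exists over any field.

R = [[0, 0, 15], [1, 0, 14], [0, 1, 0]]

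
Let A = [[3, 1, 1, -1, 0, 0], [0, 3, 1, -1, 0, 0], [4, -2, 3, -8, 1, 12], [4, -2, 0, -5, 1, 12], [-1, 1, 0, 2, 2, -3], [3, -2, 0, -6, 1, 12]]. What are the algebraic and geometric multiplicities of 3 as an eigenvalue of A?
algebraic multiplicity 6, geometric multiplicity 2

The characteristic polynomial is (x - 3)^6, so the factor x - 3 appears with exponent 6: the algebraic multiplicity is 6.

rank(A - 3I) = 4, so the eigenspace has dimension 6 - 4 = 2: the geometric multiplicity is 2.

Since 2 < 6, A is not diagonalizable.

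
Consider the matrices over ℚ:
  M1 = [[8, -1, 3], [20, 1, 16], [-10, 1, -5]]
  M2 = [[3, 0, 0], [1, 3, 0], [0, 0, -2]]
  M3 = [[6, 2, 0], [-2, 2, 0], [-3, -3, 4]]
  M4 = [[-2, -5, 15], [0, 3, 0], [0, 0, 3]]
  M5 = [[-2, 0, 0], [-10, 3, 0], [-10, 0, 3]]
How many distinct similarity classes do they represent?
Characteristic polynomials: χ_{M1} = (x - 3)^2(x + 2), χ_{M2} = (x - 3)^2(x + 2), χ_{M3} = (x - 4)^3, χ_{M4} = (x - 3)^2(x + 2), χ_{M5} = (x - 3)^2(x + 2).

{M1, M2}: invariant factors (x - 3)^2(x + 2).

{M3}: invariant factors x - 4, (x - 4)^2.

{M4, M5}: invariant factors x - 3, (x - 3)(x + 2).

Matrices are similar if and only if their invariant-factor lists agree; the partition into similarity classes is {M1, M2}, {M3}, {M4, M5}.

3 classes: {M1, M2}, {M3}, {M4, M5}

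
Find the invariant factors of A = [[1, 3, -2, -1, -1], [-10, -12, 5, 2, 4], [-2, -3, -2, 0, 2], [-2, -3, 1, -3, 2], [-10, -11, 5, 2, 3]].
x + 3, (x + 1)(x + 3)^3

The Jordan structure of A has elementary divisors (x + 3)^3, (x + 3), (x + 1). Arranging the block sizes at each eigenvalue in decreasing order and taking row products gives the invariant factors.

Invariant factors (smallest first, each dividing the next): x + 3, (x + 1)(x + 3)^3.

Check: the last factor (x + 1)(x + 3)^3 is the minimal polynomial, and the product (x + 1)(x + 3)^4 is the characteristic polynomial.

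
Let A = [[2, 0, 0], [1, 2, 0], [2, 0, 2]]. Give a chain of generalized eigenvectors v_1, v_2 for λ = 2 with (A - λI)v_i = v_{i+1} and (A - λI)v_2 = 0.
We seek v_1 ∈ ker((A - 2I)^2) \ ker(A - 2I), then set v_{i+1} = (A - 2I) v_i.

One such chain is v_1 = [[-1, -1, -2]]^T, v_2 = [[0, -1, -2]]^T. Check: (A - 2I) v_2 = [[0, 0, 0]]^T = 0.

v_1 = [[-1, -1, -2]]^T, v_2 = [[0, -1, -2]]^T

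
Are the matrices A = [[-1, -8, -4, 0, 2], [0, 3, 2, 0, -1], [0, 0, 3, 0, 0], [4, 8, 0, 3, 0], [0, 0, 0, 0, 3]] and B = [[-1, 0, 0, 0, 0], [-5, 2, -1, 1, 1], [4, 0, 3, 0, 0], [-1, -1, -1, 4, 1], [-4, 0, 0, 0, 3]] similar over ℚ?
Yes.

Two matrices over a field are similar if and only if they have the same invariant factors.

Both A and B have characteristic polynomial (x - 3)^4(x + 1) and minimal polynomial (x - 3)^2(x + 1). Computing further, both have invariant factors x - 3, x - 3, (x - 3)^2(x + 1). Hence A and B are similar.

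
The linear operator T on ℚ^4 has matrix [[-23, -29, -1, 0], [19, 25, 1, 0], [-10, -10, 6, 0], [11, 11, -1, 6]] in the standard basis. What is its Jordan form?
The characteristic polynomial is det(xI - A) = (x - 6)^3(x + 4), so the eigenvalues are -4 (algebraic multiplicity 1), 6 (algebraic multiplicity 3).

For λ = -4: algebraic multiplicity 1 gives one 1×1 block.

For λ = 6: rank(A - 6I) = 2, rank((A - 6I)^2) = 1. The eigenspace has dimension 4 - 2 = 2, so there are 2 Jordan blocks; the rank sequence gives block sizes [2, 1].

Assembling the blocks gives the Jordan form J above.

J = [[-4, 0, 0, 0], [0, 6, 1, 0], [0, 0, 6, 0], [0, 0, 0, 6]]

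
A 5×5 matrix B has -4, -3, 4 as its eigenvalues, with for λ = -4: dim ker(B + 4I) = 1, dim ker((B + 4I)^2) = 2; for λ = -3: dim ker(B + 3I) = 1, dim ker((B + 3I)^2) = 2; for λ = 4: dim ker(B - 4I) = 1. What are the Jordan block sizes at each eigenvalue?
λ = -4: successive nullity increments [1, 1] count blocks of size ≥ k; block sizes are [2].
λ = -3: successive nullity increments [1, 1] count blocks of size ≥ k; block sizes are [2].
λ = 4: successive nullity increments [1] count blocks of size ≥ k; block sizes are [1].

Jordan blocks: (-4, 2), (-3, 2), (4, 1)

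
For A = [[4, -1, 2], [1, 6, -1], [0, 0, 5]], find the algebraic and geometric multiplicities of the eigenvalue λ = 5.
algebraic multiplicity 3, geometric multiplicity 1

The characteristic polynomial is (x - 5)^3, so the factor x - 5 appears with exponent 3: the algebraic multiplicity is 3.

rank(A - 5I) = 2, so the eigenspace has dimension 3 - 2 = 1: the geometric multiplicity is 1.

Since 1 < 3, A is not diagonalizable.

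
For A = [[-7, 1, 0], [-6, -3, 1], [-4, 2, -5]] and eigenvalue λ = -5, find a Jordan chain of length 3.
v_1 = [[0, 0, 1]]^T, v_2 = [[0, 1, 0]]^T, v_3 = [[1, 2, 2]]^T

We seek v_1 ∈ ker((A + 5I)^3) \ ker((A + 5I)^2), then set v_{i+1} = (A + 5I) v_i.

One such chain is v_1 = [[0, 0, 1]]^T, v_2 = [[0, 1, 0]]^T, v_3 = [[1, 2, 2]]^T. Check: (A + 5I) v_3 = [[0, 0, 0]]^T = 0.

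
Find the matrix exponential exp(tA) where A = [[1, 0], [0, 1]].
e^{tA} = [[e^{t}, 0], [0, e^{t}]]

A has Jordan form J = [[1, 0], [0, 1]] with A = PJP^{-1}, so e^{tA} = P e^{tJ} P^{-1}.

For a Jordan block J_k(λ), e^{tJ_k(λ)} = e^{λt} · (I + tN + t^2 N^2/2! + ... + t^{k-1} N^{k-1}/(k-1)!) where N is the nilpotent superdiagonal part.

Assembling the blocks and conjugating back gives the entries of e^{tA} as shown above.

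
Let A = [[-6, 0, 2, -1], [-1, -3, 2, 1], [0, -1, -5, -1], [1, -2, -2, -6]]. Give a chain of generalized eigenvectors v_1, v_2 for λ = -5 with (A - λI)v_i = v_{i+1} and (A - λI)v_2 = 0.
We seek v_1 ∈ ker((A + 5I)^2) \ ker(A + 5I), then set v_{i+1} = (A + 5I) v_i.

One such chain is v_1 = [[0, 1, 0, -1]]^T, v_2 = [[1, 1, 0, -1]]^T. Check: (A + 5I) v_2 = [[0, 0, 0, 0]]^T = 0.

v_1 = [[0, 1, 0, -1]]^T, v_2 = [[1, 1, 0, -1]]^T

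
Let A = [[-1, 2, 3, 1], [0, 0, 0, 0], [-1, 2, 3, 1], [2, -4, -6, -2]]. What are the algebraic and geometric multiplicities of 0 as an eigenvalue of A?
algebraic multiplicity 4, geometric multiplicity 3

The characteristic polynomial is x^4, so the factor x appears with exponent 4: the algebraic multiplicity is 4.

rank(A) = 1, so the eigenspace has dimension 4 - 1 = 3: the geometric multiplicity is 3.

Since 3 < 4, A is not diagonalizable.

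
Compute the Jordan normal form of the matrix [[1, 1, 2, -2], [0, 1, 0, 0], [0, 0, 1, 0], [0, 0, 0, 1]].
The characteristic polynomial is det(xI - A) = (x - 1)^4, so the eigenvalues are 1 (algebraic multiplicity 4).

For λ = 1: rank(A - I) = 1, rank((A - I)^2) = 0. The eigenspace has dimension 4 - 1 = 3, so there are 3 Jordan blocks; the rank sequence gives block sizes [2, 1, 1].

Assembling the blocks gives the Jordan form J above.

J = [[1, 1, 0, 0], [0, 1, 0, 0], [0, 0, 1, 0], [0, 0, 0, 1]]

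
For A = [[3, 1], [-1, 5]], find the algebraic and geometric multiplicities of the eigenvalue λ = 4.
algebraic multiplicity 2, geometric multiplicity 1

The characteristic polynomial is (x - 4)^2, so the factor x - 4 appears with exponent 2: the algebraic multiplicity is 2.

rank(A - 4I) = 1, so the eigenspace has dimension 2 - 1 = 1: the geometric multiplicity is 1.

Since 1 < 2, A is not diagonalizable.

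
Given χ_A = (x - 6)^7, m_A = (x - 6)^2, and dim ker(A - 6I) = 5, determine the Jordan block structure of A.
λ = 6: algebraic multiplicity 7 (exponent in χ_A), largest block size 2 (exponent in m_A), 5 blocks (geometric multiplicity). These force block sizes [2, 2, 1, 1, 1].

Jordan blocks: (6, 2), (6, 2), (6, 1), (6, 1), (6, 1)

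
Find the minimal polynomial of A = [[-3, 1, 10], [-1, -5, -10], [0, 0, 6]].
m_A(x) = (x - 6)(x + 4)^2

The characteristic polynomial factors as (x - 6)(x + 4)^2. The minimal polynomial is ∏(x - λ)^{k_λ} where k_λ is the size of the largest Jordan block at λ.

For λ = -4: rank(A + 4I) = 2, and the largest Jordan block has size 2 (the smallest k with rank((A + 4I)^k) = rank((A + 4I)^(k+1))).
For λ = 6: rank(A - 6I) = 2, and the largest Jordan block has size 1 (the smallest k with rank((A - 6I)^k) = rank((A - 6I)^(k+1))).

So m_A(x) = (x - 6)(x + 4)^2.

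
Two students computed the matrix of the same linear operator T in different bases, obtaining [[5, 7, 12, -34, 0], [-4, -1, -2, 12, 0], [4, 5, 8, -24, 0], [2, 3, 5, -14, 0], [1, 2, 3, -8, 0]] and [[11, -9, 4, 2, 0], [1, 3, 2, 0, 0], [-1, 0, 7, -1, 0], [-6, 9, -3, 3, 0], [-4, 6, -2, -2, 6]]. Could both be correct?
No.

trace(A) = -2 but trace(B) = 30. The trace is a similarity invariant, so A and B are not similar.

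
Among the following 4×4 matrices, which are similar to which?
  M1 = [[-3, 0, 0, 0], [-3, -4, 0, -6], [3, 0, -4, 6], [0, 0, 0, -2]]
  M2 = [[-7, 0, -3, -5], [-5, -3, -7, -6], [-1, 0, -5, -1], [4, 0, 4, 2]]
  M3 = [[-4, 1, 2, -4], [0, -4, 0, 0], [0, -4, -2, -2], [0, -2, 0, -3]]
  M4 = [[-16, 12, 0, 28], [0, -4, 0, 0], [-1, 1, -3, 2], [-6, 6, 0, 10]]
Characteristic polynomials: χ_{M1} = (x + 2)(x + 3)(x + 4)^2, χ_{M2} = (x + 2)(x + 3)(x + 4)^2, χ_{M3} = (x + 2)(x + 3)(x + 4)^2, χ_{M4} = (x + 2)(x + 3)(x + 4)^2.

{M1, M4}: invariant factors x + 4, (x + 2)(x + 3)(x + 4).

{M2, M3}: invariant factors (x + 2)(x + 3)(x + 4)^2.

Matrices are similar if and only if their invariant-factor lists agree; the partition into similarity classes is {M1, M4}, {M2, M3}.

2 classes: {M1, M4}, {M2, M3}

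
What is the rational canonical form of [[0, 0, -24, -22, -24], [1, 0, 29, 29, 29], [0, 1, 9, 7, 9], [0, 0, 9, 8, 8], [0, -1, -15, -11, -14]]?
R = [[0, 0, 0, 0, -30], [1, 0, 0, 0, 31], [0, 1, 0, 0, 15], [0, 0, 1, 0, 6], [0, 0, 0, 1, 3]]

The invariant factors of A (the non-unit diagonal entries of the Smith normal form of xI - A over ℚ[x]) are (x - 5)(x + 2)(x^3 + 4x - 3), each dividing the next. The characteristic polynomial is their product, (x - 5)(x + 2)(x^3 + 4x - 3).

The rational canonical form is the block-diagonal matrix of companion matrices C(f_i):
R = [[0, 0, 0, 0, -30], [1, 0, 0, 0, 31], [0, 1, 0, 0, 15], [0, 0, 1, 0, 6], [0, 0, 0, 1, 3]].

Note the characteristic polynomial does not split into linear factors over ℚ, so A has no Jordan form over ℚ; the rational canonical form exists over any field.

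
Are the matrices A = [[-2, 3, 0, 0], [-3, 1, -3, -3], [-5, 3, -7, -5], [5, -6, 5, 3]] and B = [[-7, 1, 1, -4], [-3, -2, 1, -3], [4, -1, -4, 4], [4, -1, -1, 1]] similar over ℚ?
No.

trace(A) = -5 but trace(B) = -12. The trace is a similarity invariant, so A and B are not similar.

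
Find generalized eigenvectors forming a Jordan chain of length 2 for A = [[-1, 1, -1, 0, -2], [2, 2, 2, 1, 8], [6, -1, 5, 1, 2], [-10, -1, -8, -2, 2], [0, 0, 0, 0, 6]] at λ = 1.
v_1 = [[0, 1, 0, -1, 0]]^T, v_2 = [[1, 0, -2, 2, 0]]^T

We seek v_1 ∈ ker((A - I)^2) \ ker(A - I), then set v_{i+1} = (A - I) v_i.

One such chain is v_1 = [[0, 1, 0, -1, 0]]^T, v_2 = [[1, 0, -2, 2, 0]]^T. Check: (A - I) v_2 = [[0, 0, 0, 0, 0]]^T = 0.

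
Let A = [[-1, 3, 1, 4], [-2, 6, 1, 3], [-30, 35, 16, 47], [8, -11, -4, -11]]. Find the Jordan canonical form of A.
J = [[1, 1, 0, 0], [0, 1, 0, 0], [0, 0, 4, 1], [0, 0, 0, 4]]

The characteristic polynomial is det(xI - A) = (x - 4)^2(x - 1)^2, so the eigenvalues are 1 (algebraic multiplicity 2), 4 (algebraic multiplicity 2).

For λ = 1: rank(A - I) = 3, rank((A - I)^2) = 2. The eigenspace has dimension 4 - 3 = 1, so there is 1 Jordan block; the rank sequence gives block sizes [2].

For λ = 4: rank(A - 4I) = 3, rank((A - 4I)^2) = 2. The eigenspace has dimension 4 - 3 = 1, so there is 1 Jordan block; the rank sequence gives block sizes [2].

Assembling the blocks gives the Jordan form J above.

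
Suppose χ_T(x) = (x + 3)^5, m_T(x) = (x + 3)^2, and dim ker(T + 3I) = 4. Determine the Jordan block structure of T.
λ = -3: algebraic multiplicity 5 (exponent in χ_T), largest block size 2 (exponent in m_T), 4 blocks (geometric multiplicity). These force block sizes [2, 1, 1, 1].

Jordan blocks: (-3, 2), (-3, 1), (-3, 1), (-3, 1)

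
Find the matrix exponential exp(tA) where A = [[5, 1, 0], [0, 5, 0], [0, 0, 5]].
e^{tA} = [[e^{5*t}, t*e^{5*t}, 0], [0, e^{5*t}, 0], [0, 0, e^{5*t}]]

A has Jordan form J = [[5, 1, 0], [0, 5, 0], [0, 0, 5]] with A = PJP^{-1}, so e^{tA} = P e^{tJ} P^{-1}.

For a Jordan block J_k(λ), e^{tJ_k(λ)} = e^{λt} · (I + tN + t^2 N^2/2! + ... + t^{k-1} N^{k-1}/(k-1)!) where N is the nilpotent superdiagonal part.

Assembling the blocks and conjugating back gives the entries of e^{tA} as shown above.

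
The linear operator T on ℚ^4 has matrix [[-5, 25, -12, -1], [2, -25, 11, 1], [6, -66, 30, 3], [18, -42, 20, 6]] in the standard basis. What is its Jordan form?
J = [[-3, 1, 0, 0], [0, -3, 0, 0], [0, 0, 6, 1], [0, 0, 0, 6]]

The characteristic polynomial is det(xI - A) = (x - 6)^2(x + 3)^2, so the eigenvalues are -3 (algebraic multiplicity 2), 6 (algebraic multiplicity 2).

For λ = -3: rank(A + 3I) = 3, rank((A + 3I)^2) = 2. The eigenspace has dimension 4 - 3 = 1, so there is 1 Jordan block; the rank sequence gives block sizes [2].

For λ = 6: rank(A - 6I) = 3, rank((A - 6I)^2) = 2. The eigenspace has dimension 4 - 3 = 1, so there is 1 Jordan block; the rank sequence gives block sizes [2].

Assembling the blocks gives the Jordan form J above.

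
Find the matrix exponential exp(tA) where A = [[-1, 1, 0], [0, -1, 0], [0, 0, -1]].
e^{tA} = [[e^{-t}, t*e^{-t}, 0], [0, e^{-t}, 0], [0, 0, e^{-t}]]

A has Jordan form J = [[-1, 1, 0], [0, -1, 0], [0, 0, -1]] with A = PJP^{-1}, so e^{tA} = P e^{tJ} P^{-1}.

For a Jordan block J_k(λ), e^{tJ_k(λ)} = e^{λt} · (I + tN + t^2 N^2/2! + ... + t^{k-1} N^{k-1}/(k-1)!) where N is the nilpotent superdiagonal part.

Assembling the blocks and conjugating back gives the entries of e^{tA} as shown above.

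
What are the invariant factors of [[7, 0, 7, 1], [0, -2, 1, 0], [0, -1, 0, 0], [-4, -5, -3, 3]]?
(x - 5)^2(x + 1)^2

The Jordan structure of A has elementary divisors (x + 1)^2, (x - 5)^2. Arranging the block sizes at each eigenvalue in decreasing order and taking row products gives the invariant factors.

Invariant factors (smallest first, each dividing the next): (x - 5)^2(x + 1)^2.

Check: the last factor (x - 5)^2(x + 1)^2 is the minimal polynomial, and the product (x - 5)^2(x + 1)^2 is the characteristic polynomial.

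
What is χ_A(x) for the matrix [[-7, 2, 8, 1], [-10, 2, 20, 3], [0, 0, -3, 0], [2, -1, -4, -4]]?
χ_A(x) = (x + 3)^4

xI - A = [[x + 7, -2, -8, -1], [10, x - 2, -20, -3], [0, 0, x + 3, 0], [-2, 1, 4, x + 4]].

Expanding det(xI - A) along the first row:
det(xI - A) = + (x + 7)·det([[x - 2, -20, -3], [0, x + 3, 0], [1, 4, x + 4]]) - (-2)·det([[10, -20, -3], [0, x + 3, 0], [-2, 4, x + 4]]) + (-8)·det([[10, x - 2, -3], [0, 0, 0], [-2, 1, x + 4]]) - (-1)·det([[10, x - 2, -20], [0, 0, x + 3], [-2, 1, 4]]).

Evaluating gives χ_A(x) = x^4 + 12x^3 + 54x^2 + 108x + 81 = (x + 3)^4.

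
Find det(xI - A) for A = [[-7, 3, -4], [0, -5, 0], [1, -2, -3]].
χ_A(x) = (x + 5)^3

xI - A = [[x + 7, -3, 4], [0, x + 5, 0], [-1, 2, x + 3]].

Expanding det(xI - A) along the first row:
det(xI - A) = + (x + 7)·det([[x + 5, 0], [2, x + 3]]) - (-3)·det([[0, 0], [-1, x + 3]]) + (4)·det([[0, x + 5], [-1, 2]]).

Evaluating gives χ_A(x) = x^3 + 15x^2 + 75x + 125 = (x + 5)^3.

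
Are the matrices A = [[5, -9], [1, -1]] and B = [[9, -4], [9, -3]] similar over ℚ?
No.

trace(A) = 4 but trace(B) = 6. The trace is a similarity invariant, so A and B are not similar.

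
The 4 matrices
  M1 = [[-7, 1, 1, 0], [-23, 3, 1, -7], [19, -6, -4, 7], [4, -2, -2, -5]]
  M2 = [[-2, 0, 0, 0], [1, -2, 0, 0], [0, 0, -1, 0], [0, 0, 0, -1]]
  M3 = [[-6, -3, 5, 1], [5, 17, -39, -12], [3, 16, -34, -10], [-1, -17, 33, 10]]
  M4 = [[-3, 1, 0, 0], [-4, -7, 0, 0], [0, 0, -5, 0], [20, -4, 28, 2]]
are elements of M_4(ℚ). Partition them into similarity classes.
Characteristic polynomials: χ_{M1} = (x - 2)(x + 5)^3, χ_{M2} = (x + 1)^2(x + 2)^2, χ_{M3} = (x - 2)(x + 5)^3, χ_{M4} = (x - 2)(x + 5)^3.

{M1, M3, M4}: invariant factors x + 5, (x - 2)(x + 5)^2.

{M2}: invariant factors x + 1, (x + 1)(x + 2)^2.

Matrices are similar if and only if their invariant-factor lists agree; the partition into similarity classes is {M1, M3, M4}, {M2}.

2 classes: {M1, M3, M4}, {M2}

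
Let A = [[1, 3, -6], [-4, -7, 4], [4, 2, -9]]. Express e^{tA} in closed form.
e^{tA} = [[(6*t + 1)*e^{-5*t}, 3*t*e^{-5*t}, -6*t*e^{-5*t}], [-4*t*e^{-5*t}, (1 - 2*t)*e^{-5*t}, 4*t*e^{-5*t}], [4*t*e^{-5*t}, 2*t*e^{-5*t}, (1 - 4*t)*e^{-5*t}]]

A has Jordan form J = [[-5, 1, 0], [0, -5, 0], [0, 0, -5]] with A = PJP^{-1}, so e^{tA} = P e^{tJ} P^{-1}.

For a Jordan block J_k(λ), e^{tJ_k(λ)} = e^{λt} · (I + tN + t^2 N^2/2! + ... + t^{k-1} N^{k-1}/(k-1)!) where N is the nilpotent superdiagonal part.

Assembling the blocks and conjugating back gives the entries of e^{tA} as shown above.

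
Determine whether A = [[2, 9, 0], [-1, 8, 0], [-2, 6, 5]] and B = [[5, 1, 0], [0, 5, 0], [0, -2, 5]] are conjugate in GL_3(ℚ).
Two matrices over a field are similar if and only if they have the same invariant factors.

Both A and B have characteristic polynomial (x - 5)^3 and minimal polynomial (x - 5)^2. Computing further, both have invariant factors x - 5, (x - 5)^2. Hence A and B are similar.

Yes.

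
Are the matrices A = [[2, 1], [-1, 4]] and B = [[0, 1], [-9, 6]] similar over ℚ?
Two matrices over a field are similar if and only if they have the same invariant factors.

Both A and B have characteristic polynomial (x - 3)^2 and minimal polynomial (x - 3)^2. Computing further, both have invariant factors (x - 3)^2. Hence A and B are similar.

Yes.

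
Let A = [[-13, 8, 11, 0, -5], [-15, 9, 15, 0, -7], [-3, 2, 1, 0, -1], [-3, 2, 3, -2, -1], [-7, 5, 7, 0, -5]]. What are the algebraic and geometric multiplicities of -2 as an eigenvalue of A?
algebraic multiplicity 5, geometric multiplicity 3

The characteristic polynomial is (x + 2)^5, so the factor x + 2 appears with exponent 5: the algebraic multiplicity is 5.

rank(A + 2I) = 2, so the eigenspace has dimension 5 - 2 = 3: the geometric multiplicity is 3.

Since 3 < 5, A is not diagonalizable.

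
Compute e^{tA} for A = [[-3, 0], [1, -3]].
A has Jordan form J = [[-3, 1], [0, -3]] with A = PJP^{-1}, so e^{tA} = P e^{tJ} P^{-1}.

For a Jordan block J_k(λ), e^{tJ_k(λ)} = e^{λt} · (I + tN + t^2 N^2/2! + ... + t^{k-1} N^{k-1}/(k-1)!) where N is the nilpotent superdiagonal part.

Assembling the blocks and conjugating back gives the entries of e^{tA} as shown above.

e^{tA} = [[e^{-3*t}, 0], [t*e^{-3*t}, e^{-3*t}]]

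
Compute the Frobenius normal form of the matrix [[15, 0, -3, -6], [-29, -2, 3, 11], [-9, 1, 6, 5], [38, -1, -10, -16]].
The invariant factors of A (the non-unit diagonal entries of the Smith normal form of xI - A over ℚ[x]) are (x - 3)(x^3 + 3x - 3), each dividing the next. The characteristic polynomial is their product, (x - 3)(x^3 + 3x - 3).

The rational canonical form is the block-diagonal matrix of companion matrices C(f_i):
R = [[0, 0, 0, -9], [1, 0, 0, 12], [0, 1, 0, -3], [0, 0, 1, 3]].

Note the characteristic polynomial does not split into linear factors over ℚ, so A has no Jordan form over ℚ; the rational canonical form exists over any field.

R = [[0, 0, 0, -9], [1, 0, 0, 12], [0, 1, 0, -3], [0, 0, 1, 3]]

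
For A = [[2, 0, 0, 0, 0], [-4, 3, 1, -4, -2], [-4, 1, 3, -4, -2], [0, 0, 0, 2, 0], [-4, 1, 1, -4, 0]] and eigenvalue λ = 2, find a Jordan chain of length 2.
v_1 = [[0, 2, 1, 0, 1]]^T, v_2 = [[0, 1, 1, 0, 1]]^T

We seek v_1 ∈ ker((A - 2I)^2) \ ker(A - 2I), then set v_{i+1} = (A - 2I) v_i.

One such chain is v_1 = [[0, 2, 1, 0, 1]]^T, v_2 = [[0, 1, 1, 0, 1]]^T. Check: (A - 2I) v_2 = [[0, 0, 0, 0, 0]]^T = 0.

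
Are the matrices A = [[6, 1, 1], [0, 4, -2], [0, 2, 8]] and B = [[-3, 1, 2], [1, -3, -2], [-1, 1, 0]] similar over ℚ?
No.

trace(A) = 18 but trace(B) = -6. The trace is a similarity invariant, so A and B are not similar.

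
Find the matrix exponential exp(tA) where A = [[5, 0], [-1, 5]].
A has Jordan form J = [[5, 1], [0, 5]] with A = PJP^{-1}, so e^{tA} = P e^{tJ} P^{-1}.

For a Jordan block J_k(λ), e^{tJ_k(λ)} = e^{λt} · (I + tN + t^2 N^2/2! + ... + t^{k-1} N^{k-1}/(k-1)!) where N is the nilpotent superdiagonal part.

Assembling the blocks and conjugating back gives the entries of e^{tA} as shown above.

e^{tA} = [[e^{5*t}, 0], [-t*e^{5*t}, e^{5*t}]]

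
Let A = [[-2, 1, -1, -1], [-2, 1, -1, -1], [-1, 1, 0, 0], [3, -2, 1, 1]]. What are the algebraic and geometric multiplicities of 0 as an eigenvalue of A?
algebraic multiplicity 4, geometric multiplicity 2

The characteristic polynomial is x^4, so the factor x appears with exponent 4: the algebraic multiplicity is 4.

rank(A) = 2, so the eigenspace has dimension 4 - 2 = 2: the geometric multiplicity is 2.

Since 2 < 4, A is not diagonalizable.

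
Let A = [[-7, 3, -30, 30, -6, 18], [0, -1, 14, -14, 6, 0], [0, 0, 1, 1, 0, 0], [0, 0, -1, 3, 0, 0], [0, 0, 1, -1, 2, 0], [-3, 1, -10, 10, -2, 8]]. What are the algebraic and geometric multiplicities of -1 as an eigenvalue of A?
algebraic multiplicity 2, geometric multiplicity 1

The characteristic polynomial is (x - 2)^4(x + 1)^2, so the factor x + 1 appears with exponent 2: the algebraic multiplicity is 2.

rank(A + I) = 5, so the eigenspace has dimension 6 - 5 = 1: the geometric multiplicity is 1.

Since 1 < 2, A is not diagonalizable.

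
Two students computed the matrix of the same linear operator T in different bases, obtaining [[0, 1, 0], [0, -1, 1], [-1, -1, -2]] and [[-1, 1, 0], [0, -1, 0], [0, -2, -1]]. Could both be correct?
Both have characteristic polynomial (x + 1)^3, but the minimal polynomial of A is (x + 1)^3 while the minimal polynomial of B is (x + 1)^2. The minimal polynomial is a similarity invariant, so A and B are not similar.

No.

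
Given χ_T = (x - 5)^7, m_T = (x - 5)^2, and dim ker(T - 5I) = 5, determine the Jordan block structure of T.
λ = 5: algebraic multiplicity 7 (exponent in χ_T), largest block size 2 (exponent in m_T), 5 blocks (geometric multiplicity). These force block sizes [2, 2, 1, 1, 1].

Jordan blocks: (5, 2), (5, 2), (5, 1), (5, 1), (5, 1)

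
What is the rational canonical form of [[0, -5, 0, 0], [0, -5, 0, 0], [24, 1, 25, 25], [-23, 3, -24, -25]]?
The invariant factors of A (the non-unit diagonal entries of the Smith normal form of xI - A over ℚ[x]) are x + 5, x(x - 5)(x + 5), each dividing the next. The characteristic polynomial is their product, x(x - 5)(x + 5)^2.

The rational canonical form is the block-diagonal matrix of companion matrices C(f_i):
R = [[-5, 0, 0, 0], [0, 0, 0, 0], [0, 1, 0, 25], [0, 0, 1, 0]].

R = [[-5, 0, 0, 0], [0, 0, 0, 0], [0, 1, 0, 25], [0, 0, 1, 0]]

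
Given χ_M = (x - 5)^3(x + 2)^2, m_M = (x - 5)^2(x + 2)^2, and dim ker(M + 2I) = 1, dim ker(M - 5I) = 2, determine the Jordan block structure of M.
λ = -2: algebraic multiplicity 2 (exponent in χ_M), largest block size 2 (exponent in m_M), 1 block (geometric multiplicity). This forces block sizes [2].
λ = 5: algebraic multiplicity 3 (exponent in χ_M), largest block size 2 (exponent in m_M), 2 blocks (geometric multiplicity). These force block sizes [2, 1].

Jordan blocks: (-2, 2), (5, 2), (5, 1)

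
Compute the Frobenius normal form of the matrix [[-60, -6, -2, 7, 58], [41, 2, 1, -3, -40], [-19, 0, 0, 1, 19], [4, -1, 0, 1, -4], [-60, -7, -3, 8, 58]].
R = [[0, 0, 0, 0, 5], [1, 0, 0, 0, -21], [0, 1, 0, 0, 14], [0, 0, 1, 0, 18], [0, 0, 0, 1, 1]]

The invariant factors of A (the non-unit diagonal entries of the Smith normal form of xI - A over ℚ[x]) are (x - 5)(x^2 + 2x - 1)^2, each dividing the next. The characteristic polynomial is their product, (x - 5)(x^2 + 2x - 1)^2.

The rational canonical form is the block-diagonal matrix of companion matrices C(f_i):
R = [[0, 0, 0, 0, 5], [1, 0, 0, 0, -21], [0, 1, 0, 0, 14], [0, 0, 1, 0, 18], [0, 0, 0, 1, 1]].

Note the characteristic polynomial does not split into linear factors over ℚ, so A has no Jordan form over ℚ; the rational canonical form exists over any field.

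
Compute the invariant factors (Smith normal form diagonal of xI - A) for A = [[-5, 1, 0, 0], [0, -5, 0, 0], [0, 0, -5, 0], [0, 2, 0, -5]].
x + 5, x + 5, (x + 5)^2

The Jordan structure of A has elementary divisors (x + 5)^2, (x + 5), (x + 5). Arranging the block sizes at each eigenvalue in decreasing order and taking row products gives the invariant factors.

Invariant factors (smallest first, each dividing the next): x + 5, x + 5, (x + 5)^2.

Check: the last factor (x + 5)^2 is the minimal polynomial, and the product (x + 5)^4 is the characteristic polynomial.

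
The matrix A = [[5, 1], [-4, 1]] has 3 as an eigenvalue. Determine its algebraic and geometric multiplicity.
The characteristic polynomial is (x - 3)^2, so the factor x - 3 appears with exponent 2: the algebraic multiplicity is 2.

rank(A - 3I) = 1, so the eigenspace has dimension 2 - 1 = 1: the geometric multiplicity is 1.

Since 1 < 2, A is not diagonalizable.

algebraic multiplicity 2, geometric multiplicity 1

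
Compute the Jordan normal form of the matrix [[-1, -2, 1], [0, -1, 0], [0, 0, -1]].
J = [[-1, 1, 0], [0, -1, 0], [0, 0, -1]]

The characteristic polynomial is det(xI - A) = (x + 1)^3, so the eigenvalues are -1 (algebraic multiplicity 3).

For λ = -1: rank(A + I) = 1, rank((A + I)^2) = 0. The eigenspace has dimension 3 - 1 = 2, so there are 2 Jordan blocks; the rank sequence gives block sizes [2, 1].

Assembling the blocks gives the Jordan form J above.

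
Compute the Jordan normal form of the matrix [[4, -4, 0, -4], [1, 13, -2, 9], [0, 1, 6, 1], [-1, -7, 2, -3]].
J = [[4, 1, 0, 0], [0, 4, 0, 0], [0, 0, 6, 1], [0, 0, 0, 6]]

The characteristic polynomial is det(xI - A) = (x - 6)^2(x - 4)^2, so the eigenvalues are 4 (algebraic multiplicity 2), 6 (algebraic multiplicity 2).

For λ = 4: rank(A - 4I) = 3, rank((A - 4I)^2) = 2. The eigenspace has dimension 4 - 3 = 1, so there is 1 Jordan block; the rank sequence gives block sizes [2].

For λ = 6: rank(A - 6I) = 3, rank((A - 6I)^2) = 2. The eigenspace has dimension 4 - 3 = 1, so there is 1 Jordan block; the rank sequence gives block sizes [2].

Assembling the blocks gives the Jordan form J above.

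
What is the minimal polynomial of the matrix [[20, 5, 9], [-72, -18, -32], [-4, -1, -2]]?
m_A(x) = x^3

The characteristic polynomial factors as x^3. The minimal polynomial is ∏(x - λ)^{k_λ} where k_λ is the size of the largest Jordan block at λ.

For λ = 0: rank(A) = 2, and the largest Jordan block has size 3 (the smallest k with rank(A^k) = rank(A^(k+1))).

So m_A(x) = x^3.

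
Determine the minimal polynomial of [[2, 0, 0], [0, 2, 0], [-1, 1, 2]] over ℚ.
The characteristic polynomial factors as (x - 2)^3. The minimal polynomial is ∏(x - λ)^{k_λ} where k_λ is the size of the largest Jordan block at λ.

For λ = 2: rank(A - 2I) = 1, and the largest Jordan block has size 2 (the smallest k with rank((A - 2I)^k) = rank((A - 2I)^(k+1))).

So m_A(x) = (x - 2)^2.

m_A(x) = (x - 2)^2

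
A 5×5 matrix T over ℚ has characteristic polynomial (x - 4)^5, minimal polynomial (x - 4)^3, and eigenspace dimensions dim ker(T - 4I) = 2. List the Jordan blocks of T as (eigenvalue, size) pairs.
Jordan blocks: (4, 3), (4, 2)

λ = 4: algebraic multiplicity 5 (exponent in χ_T), largest block size 3 (exponent in m_T), 2 blocks (geometric multiplicity). These force block sizes [3, 2].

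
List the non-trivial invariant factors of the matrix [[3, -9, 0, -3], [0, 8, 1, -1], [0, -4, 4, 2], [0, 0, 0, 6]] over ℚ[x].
x - 6, (x - 6)^2(x - 3)

The Jordan structure of A has elementary divisors (x - 3), (x - 6)^2, (x - 6). Arranging the block sizes at each eigenvalue in decreasing order and taking row products gives the invariant factors.

Invariant factors (smallest first, each dividing the next): x - 6, (x - 6)^2(x - 3).

Check: the last factor (x - 6)^2(x - 3) is the minimal polynomial, and the product (x - 6)^3(x - 3) is the characteristic polynomial.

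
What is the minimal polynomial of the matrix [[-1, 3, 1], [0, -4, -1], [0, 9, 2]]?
m_A(x) = (x + 1)^2

The characteristic polynomial factors as (x + 1)^3. The minimal polynomial is ∏(x - λ)^{k_λ} where k_λ is the size of the largest Jordan block at λ.

For λ = -1: rank(A + I) = 1, and the largest Jordan block has size 2 (the smallest k with rank((A + I)^k) = rank((A + I)^(k+1))).

So m_A(x) = (x + 1)^2.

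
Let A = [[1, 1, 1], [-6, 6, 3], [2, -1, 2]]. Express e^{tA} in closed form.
e^{tA} = [[(1 - 2*t)*e^{3*t}, t*e^{3*t}, t*e^{3*t}], [-6*t*e^{3*t}, (3*t + 1)*e^{3*t}, 3*t*e^{3*t}], [2*t*e^{3*t}, -t*e^{3*t}, (1 - t)*e^{3*t}]]

A has Jordan form J = [[3, 1, 0], [0, 3, 0], [0, 0, 3]] with A = PJP^{-1}, so e^{tA} = P e^{tJ} P^{-1}.

For a Jordan block J_k(λ), e^{tJ_k(λ)} = e^{λt} · (I + tN + t^2 N^2/2! + ... + t^{k-1} N^{k-1}/(k-1)!) where N is the nilpotent superdiagonal part.

Assembling the blocks and conjugating back gives the entries of e^{tA} as shown above.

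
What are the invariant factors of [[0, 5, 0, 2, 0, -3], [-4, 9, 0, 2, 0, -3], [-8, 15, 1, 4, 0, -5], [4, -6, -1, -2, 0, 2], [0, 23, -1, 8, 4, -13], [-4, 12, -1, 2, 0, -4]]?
The Jordan structure of A has elementary divisors x^3, x, (x - 4), (x - 4). Arranging the block sizes at each eigenvalue in decreasing order and taking row products gives the invariant factors.

Invariant factors (smallest first, each dividing the next): x(x - 4), x^3(x - 4).

Check: the last factor x^3(x - 4) is the minimal polynomial, and the product x^4(x - 4)^2 is the characteristic polynomial.

x(x - 4), x^3(x - 4)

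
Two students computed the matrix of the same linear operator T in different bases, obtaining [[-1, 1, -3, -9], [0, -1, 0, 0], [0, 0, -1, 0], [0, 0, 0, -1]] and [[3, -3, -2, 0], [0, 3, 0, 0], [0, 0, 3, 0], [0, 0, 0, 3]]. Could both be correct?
trace(A) = -4 but trace(B) = 12. The trace is a similarity invariant, so A and B are not similar.

No.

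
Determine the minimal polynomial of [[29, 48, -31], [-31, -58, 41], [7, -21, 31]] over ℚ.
The characteristic polynomial factors as (x - 3)^2(x + 4). The minimal polynomial is ∏(x - λ)^{k_λ} where k_λ is the size of the largest Jordan block at λ.

For λ = -4: rank(A + 4I) = 2, and the largest Jordan block has size 1 (the smallest k with rank((A + 4I)^k) = rank((A + 4I)^(k+1))).
For λ = 3: rank(A - 3I) = 2, and the largest Jordan block has size 2 (the smallest k with rank((A - 3I)^k) = rank((A - 3I)^(k+1))).

So m_A(x) = (x - 3)^2(x + 4).

m_A(x) = (x - 3)^2(x + 4)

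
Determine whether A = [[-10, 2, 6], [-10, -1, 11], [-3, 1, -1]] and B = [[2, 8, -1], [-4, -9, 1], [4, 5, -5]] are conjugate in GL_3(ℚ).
Two matrices over a field are similar if and only if they have the same invariant factors.

Both A and B have characteristic polynomial (x + 4)^3 and minimal polynomial (x + 4)^3. Computing further, both have invariant factors (x + 4)^3. Hence A and B are similar.

Yes.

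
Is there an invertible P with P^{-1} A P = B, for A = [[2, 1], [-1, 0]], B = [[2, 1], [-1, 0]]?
Yes.

Two matrices over a field are similar if and only if they have the same invariant factors.

Both A and B have characteristic polynomial (x - 1)^2 and minimal polynomial (x - 1)^2. Computing further, both have invariant factors (x - 1)^2. Hence A and B are similar.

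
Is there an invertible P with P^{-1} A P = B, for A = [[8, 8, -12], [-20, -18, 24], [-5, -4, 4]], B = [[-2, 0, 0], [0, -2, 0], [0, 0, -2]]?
No.

Both have characteristic polynomial (x + 2)^3, but the minimal polynomial of A is (x + 2)^2 while the minimal polynomial of B is x + 2. The minimal polynomial is a similarity invariant, so A and B are not similar.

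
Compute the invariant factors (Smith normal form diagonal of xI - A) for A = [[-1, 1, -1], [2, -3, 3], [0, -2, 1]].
The Jordan structure of A has elementary divisors (x + 1)^3. Arranging the block sizes at each eigenvalue in decreasing order and taking row products gives the invariant factors.

Invariant factors (smallest first, each dividing the next): (x + 1)^3.

Check: the last factor (x + 1)^3 is the minimal polynomial, and the product (x + 1)^3 is the characteristic polynomial.

(x + 1)^3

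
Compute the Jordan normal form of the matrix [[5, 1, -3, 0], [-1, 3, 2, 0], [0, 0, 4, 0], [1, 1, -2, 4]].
The characteristic polynomial is det(xI - A) = (x - 4)^4, so the eigenvalues are 4 (algebraic multiplicity 4).

For λ = 4: rank(A - 4I) = 2, rank((A - 4I)^2) = 1, rank((A - 4I)^3) = 0. The eigenspace has dimension 4 - 2 = 2, so there are 2 Jordan blocks; the rank sequence gives block sizes [3, 1].

Assembling the blocks gives the Jordan form J above.

J = [[4, 1, 0, 0], [0, 4, 1, 0], [0, 0, 4, 0], [0, 0, 0, 4]]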